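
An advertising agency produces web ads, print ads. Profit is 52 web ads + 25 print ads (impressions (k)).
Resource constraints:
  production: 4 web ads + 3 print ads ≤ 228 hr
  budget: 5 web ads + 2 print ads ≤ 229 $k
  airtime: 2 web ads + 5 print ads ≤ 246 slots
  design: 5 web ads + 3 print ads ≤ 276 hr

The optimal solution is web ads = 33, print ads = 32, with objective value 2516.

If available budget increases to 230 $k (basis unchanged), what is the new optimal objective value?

At the optimum: production uses 228 of 228 (binding); budget uses 229 of 229 (binding); airtime uses 226 of 246 (slack = 20); design uses 261 of 276 (slack = 15).
Since airtime, design are not tight, their duals are 0.
The binding rows give the dual system: 4·y_production + 5·y_budget = 52 and 3·y_production + 2·y_budget = 25.
→ y_production = 3 and y_budget = 8.
Δz = y_budget·Δb = 8 × (1) = 8, so new z* = 2516 + 8 = 2524.

2524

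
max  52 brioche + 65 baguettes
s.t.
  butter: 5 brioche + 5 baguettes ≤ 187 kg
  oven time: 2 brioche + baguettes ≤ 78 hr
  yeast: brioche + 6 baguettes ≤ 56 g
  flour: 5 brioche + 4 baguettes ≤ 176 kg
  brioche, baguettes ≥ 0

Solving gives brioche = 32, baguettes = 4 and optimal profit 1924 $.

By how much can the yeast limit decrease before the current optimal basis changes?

20.8

Binding constraints: yeast, flour. The basis is B = [[1,6],[5,4]] with det -26.
Per unit decrease in yeast, x* moves by d = (0.1538, -0.1923).
The basis stays optimal until baguettes reaches 0; allowable decrease = 20.8 g.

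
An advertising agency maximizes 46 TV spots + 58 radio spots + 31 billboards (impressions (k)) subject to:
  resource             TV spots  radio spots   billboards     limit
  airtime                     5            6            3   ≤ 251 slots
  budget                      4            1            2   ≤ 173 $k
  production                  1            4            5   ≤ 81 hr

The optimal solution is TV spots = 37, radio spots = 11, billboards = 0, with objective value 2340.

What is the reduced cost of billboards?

Check each constraint at x*: airtime 251/251 (tight); budget 159/173 (slack 14); production 81/81 (tight).
Slack constraints have shadow price 0 (complementary slackness).
From A_Bᵀ y = c: 5·y_airtime + 1·y_production = 46; 6·y_airtime + 4·y_production = 58.
Solving: y_airtime = 9, y_production = 1.
Reduced cost of billboards: c₃ − yᵀa₃ = 31 − (9·3 + 1·5) = 31 − 32 = -1.

-1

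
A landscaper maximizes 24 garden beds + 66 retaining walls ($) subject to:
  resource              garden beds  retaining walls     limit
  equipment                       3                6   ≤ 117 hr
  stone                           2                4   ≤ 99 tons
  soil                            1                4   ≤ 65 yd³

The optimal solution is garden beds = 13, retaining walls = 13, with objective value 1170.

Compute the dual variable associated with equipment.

5

Binding: equipment and soil. Non-binding: stone (21 unused).
Slack constraints have shadow price 0 (complementary slackness).
From A_Bᵀ y = c: 3·y_equipment + 1·y_soil = 24; 6·y_equipment + 4·y_soil = 66.
→ y_equipment = 5 and y_soil = 9.
Shadow price of equipment = 5.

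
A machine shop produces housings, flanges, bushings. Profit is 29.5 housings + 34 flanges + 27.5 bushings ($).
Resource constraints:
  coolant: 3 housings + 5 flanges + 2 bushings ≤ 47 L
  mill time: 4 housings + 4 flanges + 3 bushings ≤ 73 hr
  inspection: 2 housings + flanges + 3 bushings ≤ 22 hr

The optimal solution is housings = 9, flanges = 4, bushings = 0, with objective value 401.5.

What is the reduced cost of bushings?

At the optimum: coolant uses 47 of 47 (binding); mill time uses 52 of 73 (slack = 21); inspection uses 22 of 22 (binding).
By complementary slackness, y = 0 for the non-binding constraint.
The binding rows give the dual system: 3·y_coolant + 2·y_inspection = 29.5 and 5·y_coolant + 1·y_inspection = 34.
This yields shadow prices y_coolant = 5.5, y_inspection = 6.5.
Reduced cost of bushings: c₃ − yᵀa₃ = 27.5 − (5.5·2 + 6.5·3) = 27.5 − 30.5 = -3.

-3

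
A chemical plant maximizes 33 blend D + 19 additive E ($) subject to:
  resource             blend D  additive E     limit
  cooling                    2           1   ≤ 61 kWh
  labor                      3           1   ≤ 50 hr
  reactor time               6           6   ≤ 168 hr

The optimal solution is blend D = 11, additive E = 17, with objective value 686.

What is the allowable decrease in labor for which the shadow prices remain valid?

Binding constraints: labor, reactor time. The basis is B = [[3,1],[6,6]] with det 12.
Per unit decrease in labor, x* moves by d = (-0.5, 0.5).
The basis stays optimal until blend D reaches 0; allowable decrease = 22 hr.

22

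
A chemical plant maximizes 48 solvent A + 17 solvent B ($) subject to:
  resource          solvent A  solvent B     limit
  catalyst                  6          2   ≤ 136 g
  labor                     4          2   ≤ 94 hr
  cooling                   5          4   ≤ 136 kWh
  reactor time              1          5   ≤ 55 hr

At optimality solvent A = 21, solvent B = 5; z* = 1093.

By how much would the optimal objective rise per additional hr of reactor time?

0

Binding: catalyst and labor. Non-binding: cooling (11 unused), reactor time (9 unused).
By complementary slackness, y = 0 for the non-binding constraints.
The binding rows give the dual system: 6·y_catalyst + 4·y_labor = 48 and 2·y_catalyst + 2·y_labor = 17.
Solving: y_catalyst = 7, y_labor = 1.5.
Shadow price of reactor time = 0.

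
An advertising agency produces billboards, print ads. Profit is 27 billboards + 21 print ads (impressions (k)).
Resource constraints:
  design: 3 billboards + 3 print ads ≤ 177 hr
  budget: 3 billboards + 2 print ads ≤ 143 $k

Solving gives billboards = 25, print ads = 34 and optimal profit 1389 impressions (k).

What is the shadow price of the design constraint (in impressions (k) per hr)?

3

Check each constraint at x*: design 177/177 (tight); budget 143/143 (tight).
Dual feasibility on the basic columns requires 3·y_design + 3·y_budget = 27, 3·y_design + 2·y_budget = 21.
This yields shadow prices y_design = 3, y_budget = 6.
Shadow price of design = 3.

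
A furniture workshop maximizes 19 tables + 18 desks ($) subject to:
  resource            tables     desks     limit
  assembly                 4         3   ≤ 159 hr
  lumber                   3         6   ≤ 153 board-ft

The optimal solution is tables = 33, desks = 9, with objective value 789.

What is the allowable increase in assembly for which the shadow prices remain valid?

Binding constraints: assembly, lumber. The basis is B = [[4,3],[3,6]] with det 15.
Per unit increase in assembly, x* moves by d = (0.4, -0.2).
The basis stays optimal until desks reaches 0; allowable increase = 45 hr.

45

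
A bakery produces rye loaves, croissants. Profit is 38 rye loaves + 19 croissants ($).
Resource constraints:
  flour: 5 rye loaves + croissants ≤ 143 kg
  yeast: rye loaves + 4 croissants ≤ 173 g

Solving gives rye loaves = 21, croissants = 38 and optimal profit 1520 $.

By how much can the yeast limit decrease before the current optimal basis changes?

144.4

Binding constraints: flour, yeast. The basis is B = [[5,1],[1,4]] with det 19.
Per unit decrease in yeast, x* moves by d = (0.0526, -0.2632).
The basis stays optimal until croissants reaches 0; allowable decrease = 144.4 g.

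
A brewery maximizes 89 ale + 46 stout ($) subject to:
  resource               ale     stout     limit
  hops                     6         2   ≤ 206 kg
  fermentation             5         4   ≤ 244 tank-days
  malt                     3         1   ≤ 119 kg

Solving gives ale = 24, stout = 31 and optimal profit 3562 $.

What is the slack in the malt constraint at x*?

malt used = 3·24 + 1·31 = 103; slack = 119 − 103 = 16.

16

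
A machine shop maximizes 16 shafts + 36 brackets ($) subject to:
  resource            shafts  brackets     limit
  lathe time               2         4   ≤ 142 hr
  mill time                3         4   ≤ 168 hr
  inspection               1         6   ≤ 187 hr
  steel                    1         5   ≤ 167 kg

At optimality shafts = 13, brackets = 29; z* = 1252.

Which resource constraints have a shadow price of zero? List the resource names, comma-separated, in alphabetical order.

lathe time: 142/142 (binding)
mill time: 155/168 (slack 13)
inspection: 187/187 (binding)
steel: 158/167 (slack 9)
By complementary slackness, a constraint with positive slack has shadow price 0 → mill time, steel.

mill time, steel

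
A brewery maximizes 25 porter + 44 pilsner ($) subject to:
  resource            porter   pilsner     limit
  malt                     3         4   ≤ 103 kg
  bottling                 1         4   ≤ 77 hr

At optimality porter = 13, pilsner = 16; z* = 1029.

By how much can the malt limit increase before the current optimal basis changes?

128

Binding constraints: malt, bottling. The basis is B = [[3,4],[1,4]] with det 8.
Per unit increase in malt, x* moves by d = (0.5, -0.125).
The basis stays optimal until pilsner reaches 0; allowable increase = 128 kg.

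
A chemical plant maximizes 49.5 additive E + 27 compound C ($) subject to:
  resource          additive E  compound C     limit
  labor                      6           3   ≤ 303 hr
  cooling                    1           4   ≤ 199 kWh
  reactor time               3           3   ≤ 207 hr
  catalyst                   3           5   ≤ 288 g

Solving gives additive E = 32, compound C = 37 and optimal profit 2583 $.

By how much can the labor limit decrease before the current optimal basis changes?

Binding constraints: labor, reactor time. The basis is B = [[6,3],[3,3]] with det 9.
Per unit decrease in labor, x* moves by d = (-0.3333, 0.3333).
The basis stays optimal until catalyst becomes binding; allowable decrease = 10.5 hr.

10.5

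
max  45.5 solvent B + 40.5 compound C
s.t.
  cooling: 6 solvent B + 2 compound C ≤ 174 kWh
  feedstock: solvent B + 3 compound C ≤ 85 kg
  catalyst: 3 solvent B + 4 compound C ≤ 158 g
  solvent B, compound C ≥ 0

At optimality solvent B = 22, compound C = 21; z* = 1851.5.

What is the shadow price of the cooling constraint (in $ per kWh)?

Binding: cooling and feedstock. Non-binding: catalyst (8 unused).
Slack constraints have shadow price 0 (complementary slackness).
From A_Bᵀ y = c: 6·y_cooling + 1·y_feedstock = 45.5; 2·y_cooling + 3·y_feedstock = 40.5.
→ y_cooling = 6 and y_feedstock = 9.5.
Shadow price of cooling = 6.

6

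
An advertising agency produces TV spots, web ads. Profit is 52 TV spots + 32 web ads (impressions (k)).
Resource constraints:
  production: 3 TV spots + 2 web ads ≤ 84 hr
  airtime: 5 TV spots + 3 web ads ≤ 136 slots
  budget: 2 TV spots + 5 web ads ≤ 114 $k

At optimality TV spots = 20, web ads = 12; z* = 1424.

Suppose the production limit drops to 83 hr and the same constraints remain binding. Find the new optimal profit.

Check each constraint at x*: production 84/84 (tight); airtime 136/136 (tight); budget 100/114 (slack 14).
Since budget is not tight, its dual is 0.
From A_Bᵀ y = c: 3·y_production + 5·y_airtime = 52; 2·y_production + 3·y_airtime = 32.
Solving: y_production = 4, y_airtime = 8.
Δz = y_production·Δb = 4 × (-1) = -4, so new z* = 1424 − 4 = 1420.

1420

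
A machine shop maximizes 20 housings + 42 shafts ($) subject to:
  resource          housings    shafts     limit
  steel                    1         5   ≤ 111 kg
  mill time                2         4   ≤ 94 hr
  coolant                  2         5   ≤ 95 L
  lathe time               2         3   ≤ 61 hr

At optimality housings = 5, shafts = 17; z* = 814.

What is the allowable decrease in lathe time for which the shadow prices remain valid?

Binding constraints: coolant, lathe time. The basis is B = [[2,5],[2,3]] with det -4.
Per unit decrease in lathe time, x* moves by d = (-1.25, 0.5).
The basis stays optimal until housings reaches 0; allowable decrease = 4 hr.

4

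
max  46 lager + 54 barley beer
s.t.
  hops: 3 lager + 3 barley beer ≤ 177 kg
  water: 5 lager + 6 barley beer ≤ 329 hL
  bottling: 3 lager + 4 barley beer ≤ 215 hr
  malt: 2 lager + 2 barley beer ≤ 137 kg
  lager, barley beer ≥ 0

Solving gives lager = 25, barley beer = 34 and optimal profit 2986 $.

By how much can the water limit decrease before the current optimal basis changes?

Binding constraints: hops, water. The basis is B = [[3,3],[5,6]] with det 3.
Per unit decrease in water, x* moves by d = (1, -1).
The basis stays optimal until barley beer reaches 0; allowable decrease = 34 hL.

34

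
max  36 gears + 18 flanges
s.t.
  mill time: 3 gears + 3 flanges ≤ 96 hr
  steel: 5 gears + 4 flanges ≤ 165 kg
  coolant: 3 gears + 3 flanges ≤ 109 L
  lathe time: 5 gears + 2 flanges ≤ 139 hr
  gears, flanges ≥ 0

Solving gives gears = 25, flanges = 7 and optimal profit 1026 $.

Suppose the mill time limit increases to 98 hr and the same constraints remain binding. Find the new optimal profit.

1030

At the optimum: mill time uses 96 of 96 (binding); steel uses 153 of 165 (slack = 12); coolant uses 96 of 109 (slack = 13); lathe time uses 139 of 139 (binding).
Slack constraints have shadow price 0 (complementary slackness).
From A_Bᵀ y = c: 3·y_mill time + 5·y_lathe time = 36; 3·y_mill time + 2·y_lathe time = 18.
This yields shadow prices y_mill time = 2, y_lathe time = 6.
Δz = y_mill time·Δb = 2 × (2) = 4, so new z* = 1026 + 4 = 1030.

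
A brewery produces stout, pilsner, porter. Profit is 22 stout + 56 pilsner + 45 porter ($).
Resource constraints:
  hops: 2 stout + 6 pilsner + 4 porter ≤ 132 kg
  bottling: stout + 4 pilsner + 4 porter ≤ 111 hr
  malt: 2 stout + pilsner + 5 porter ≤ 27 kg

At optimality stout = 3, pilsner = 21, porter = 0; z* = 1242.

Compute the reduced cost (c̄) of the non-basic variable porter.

Check each constraint at x*: hops 132/132 (tight); bottling 87/111 (slack 24); malt 27/27 (tight).
Since bottling is not tight, its dual is 0.
The binding rows give the dual system: 2·y_hops + 2·y_malt = 22 and 6·y_hops + 1·y_malt = 56.
This yields shadow prices y_hops = 9, y_malt = 2.
Reduced cost of porter: c₃ − yᵀa₃ = 45 − (9·4 + 2·5) = 45 − 46 = -1.

-1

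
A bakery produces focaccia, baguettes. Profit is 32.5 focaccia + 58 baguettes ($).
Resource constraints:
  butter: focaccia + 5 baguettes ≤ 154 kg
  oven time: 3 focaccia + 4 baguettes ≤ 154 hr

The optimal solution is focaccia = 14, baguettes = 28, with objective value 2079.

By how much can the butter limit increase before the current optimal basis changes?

Binding constraints: butter, oven time. The basis is B = [[1,5],[3,4]] with det -11.
Per unit increase in butter, x* moves by d = (-0.3636, 0.2727).
The basis stays optimal until focaccia reaches 0; allowable increase = 38.5 kg.

38.5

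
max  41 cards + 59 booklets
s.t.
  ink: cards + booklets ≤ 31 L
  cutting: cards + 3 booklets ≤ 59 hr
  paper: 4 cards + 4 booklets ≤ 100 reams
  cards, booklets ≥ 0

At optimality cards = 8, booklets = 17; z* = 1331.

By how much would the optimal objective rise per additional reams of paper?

Binding: cutting and paper. Non-binding: ink (6 unused).
By complementary slackness, y = 0 for the non-binding constraint.
From A_Bᵀ y = c: 1·y_cutting + 4·y_paper = 41; 3·y_cutting + 4·y_paper = 59.
Solving: y_cutting = 9, y_paper = 8.
Shadow price of paper = 8.

8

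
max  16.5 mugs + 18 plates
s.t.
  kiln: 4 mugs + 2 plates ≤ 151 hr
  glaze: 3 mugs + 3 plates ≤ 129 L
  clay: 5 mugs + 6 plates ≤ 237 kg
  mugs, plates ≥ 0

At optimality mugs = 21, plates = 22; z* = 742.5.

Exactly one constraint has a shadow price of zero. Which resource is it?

kiln: 128/151 (slack 23)
glaze: 129/129 (binding)
clay: 237/237 (binding)
By complementary slackness, a constraint with positive slack has shadow price 0 → kiln.

kiln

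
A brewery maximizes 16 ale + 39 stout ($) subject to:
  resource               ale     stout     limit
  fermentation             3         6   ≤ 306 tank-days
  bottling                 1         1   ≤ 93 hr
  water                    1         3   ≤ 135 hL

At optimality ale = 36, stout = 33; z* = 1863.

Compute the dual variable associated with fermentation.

Binding: fermentation and water. Non-binding: bottling (24 unused).
Slack constraints have shadow price 0 (complementary slackness).
The binding rows give the dual system: 3·y_fermentation + 1·y_water = 16 and 6·y_fermentation + 3·y_water = 39.
→ y_fermentation = 3 and y_water = 7.
Shadow price of fermentation = 3.

3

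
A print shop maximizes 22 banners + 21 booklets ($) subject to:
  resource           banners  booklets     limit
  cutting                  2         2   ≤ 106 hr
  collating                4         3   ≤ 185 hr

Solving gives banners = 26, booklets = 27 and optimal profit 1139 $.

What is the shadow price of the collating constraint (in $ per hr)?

1

At the optimum: cutting uses 106 of 106 (binding); collating uses 185 of 185 (binding).
From A_Bᵀ y = c: 2·y_cutting + 4·y_collating = 22; 2·y_cutting + 3·y_collating = 21.
This yields shadow prices y_cutting = 9, y_collating = 1.
Shadow price of collating = 1.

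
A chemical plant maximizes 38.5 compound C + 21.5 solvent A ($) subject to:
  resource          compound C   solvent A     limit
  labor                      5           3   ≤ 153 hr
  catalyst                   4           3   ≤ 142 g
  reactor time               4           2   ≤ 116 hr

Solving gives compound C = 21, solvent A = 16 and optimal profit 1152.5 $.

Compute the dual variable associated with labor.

Check each constraint at x*: labor 153/153 (tight); catalyst 132/142 (slack 10); reactor time 116/116 (tight).
Slack constraints have shadow price 0 (complementary slackness).
From A_Bᵀ y = c: 5·y_labor + 4·y_reactor time = 38.5; 3·y_labor + 2·y_reactor time = 21.5.
Solving: y_labor = 4.5, y_reactor time = 4.
Shadow price of labor = 4.5.

4.5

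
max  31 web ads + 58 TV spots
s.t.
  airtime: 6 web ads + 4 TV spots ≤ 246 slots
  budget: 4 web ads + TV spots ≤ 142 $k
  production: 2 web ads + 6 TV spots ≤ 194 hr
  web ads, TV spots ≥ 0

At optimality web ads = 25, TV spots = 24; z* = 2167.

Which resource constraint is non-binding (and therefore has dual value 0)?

airtime: 246/246 (binding)
budget: 124/142 (slack 18)
production: 194/194 (binding)
By complementary slackness, a constraint with positive slack has shadow price 0 → budget.

budget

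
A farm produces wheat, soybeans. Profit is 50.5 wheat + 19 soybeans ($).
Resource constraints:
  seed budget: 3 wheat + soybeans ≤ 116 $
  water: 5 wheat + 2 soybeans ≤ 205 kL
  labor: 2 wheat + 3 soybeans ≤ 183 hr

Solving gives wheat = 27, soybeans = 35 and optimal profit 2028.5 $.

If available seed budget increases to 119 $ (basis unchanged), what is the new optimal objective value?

At the optimum: seed budget uses 116 of 116 (binding); water uses 205 of 205 (binding); labor uses 159 of 183 (slack = 24).
Slack constraints have shadow price 0 (complementary slackness).
The binding rows give the dual system: 3·y_seed budget + 5·y_water = 50.5 and 1·y_seed budget + 2·y_water = 19.
Solving: y_seed budget = 6, y_water = 6.5.
Δz = y_seed budget·Δb = 6 × (3) = 18, so new z* = 2028.5 + 18 = 2046.5.

2046.5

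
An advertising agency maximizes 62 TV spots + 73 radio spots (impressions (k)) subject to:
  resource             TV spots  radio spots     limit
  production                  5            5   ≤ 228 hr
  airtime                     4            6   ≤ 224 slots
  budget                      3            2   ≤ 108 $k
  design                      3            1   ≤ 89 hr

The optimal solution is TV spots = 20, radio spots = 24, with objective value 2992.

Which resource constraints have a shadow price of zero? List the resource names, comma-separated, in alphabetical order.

design, production

production: 220/228 (slack 8)
airtime: 224/224 (binding)
budget: 108/108 (binding)
design: 84/89 (slack 5)
By complementary slackness, a constraint with positive slack has shadow price 0 → design, production.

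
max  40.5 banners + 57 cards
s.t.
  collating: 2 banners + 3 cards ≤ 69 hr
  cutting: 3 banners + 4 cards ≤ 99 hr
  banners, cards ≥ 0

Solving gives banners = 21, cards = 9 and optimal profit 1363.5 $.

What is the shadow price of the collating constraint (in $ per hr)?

9

At the optimum: collating uses 69 of 69 (binding); cutting uses 99 of 99 (binding).
From A_Bᵀ y = c: 2·y_collating + 3·y_cutting = 40.5; 3·y_collating + 4·y_cutting = 57.
This yields shadow prices y_collating = 9, y_cutting = 7.5.
Shadow price of collating = 9.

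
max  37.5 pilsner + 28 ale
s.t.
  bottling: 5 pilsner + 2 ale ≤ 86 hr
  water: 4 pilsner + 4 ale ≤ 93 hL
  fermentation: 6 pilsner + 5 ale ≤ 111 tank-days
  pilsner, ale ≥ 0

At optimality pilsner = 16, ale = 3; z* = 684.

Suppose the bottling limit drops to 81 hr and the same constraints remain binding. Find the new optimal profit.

Binding: bottling and fermentation. Non-binding: water (17 unused).
By complementary slackness, y = 0 for the non-binding constraint.
Dual feasibility on the basic columns requires 5·y_bottling + 6·y_fermentation = 37.5, 2·y_bottling + 5·y_fermentation = 28.
Solving: y_bottling = 1.5, y_fermentation = 5.
Δz = y_bottling·Δb = 1.5 × (-5) = -7.5, so new z* = 684 − 7.5 = 676.5.

676.5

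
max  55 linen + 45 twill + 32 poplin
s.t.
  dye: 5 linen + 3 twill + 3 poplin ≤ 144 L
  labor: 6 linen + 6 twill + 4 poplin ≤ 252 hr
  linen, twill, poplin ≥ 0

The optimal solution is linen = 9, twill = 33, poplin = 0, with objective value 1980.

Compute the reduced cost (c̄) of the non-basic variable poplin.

Check each constraint at x*: dye 144/144 (tight); labor 252/252 (tight).
Dual feasibility on the basic columns requires 5·y_dye + 6·y_labor = 55, 3·y_dye + 6·y_labor = 45.
Solving: y_dye = 5, y_labor = 5.
Reduced cost of poplin: c₃ − yᵀa₃ = 32 − (5·3 + 5·4) = 32 − 35 = -3.

-3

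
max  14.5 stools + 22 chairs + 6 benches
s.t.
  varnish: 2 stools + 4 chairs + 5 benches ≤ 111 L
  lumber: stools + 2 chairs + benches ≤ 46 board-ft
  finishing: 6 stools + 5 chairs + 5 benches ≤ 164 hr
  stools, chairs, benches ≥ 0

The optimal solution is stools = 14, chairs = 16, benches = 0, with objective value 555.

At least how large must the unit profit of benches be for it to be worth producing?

At the optimum: varnish uses 92 of 111 (slack = 19); lumber uses 46 of 46 (binding); finishing uses 164 of 164 (binding).
Slack constraints have shadow price 0 (complementary slackness).
Dual feasibility on the basic columns requires 1·y_lumber + 6·y_finishing = 14.5, 2·y_lumber + 5·y_finishing = 22.
Solving: y_lumber = 8.5, y_finishing = 1.
benches enters the basis when its profit ≥ yᵀa₃ = 8.5·1 + 1·5 = 13.5.

13.5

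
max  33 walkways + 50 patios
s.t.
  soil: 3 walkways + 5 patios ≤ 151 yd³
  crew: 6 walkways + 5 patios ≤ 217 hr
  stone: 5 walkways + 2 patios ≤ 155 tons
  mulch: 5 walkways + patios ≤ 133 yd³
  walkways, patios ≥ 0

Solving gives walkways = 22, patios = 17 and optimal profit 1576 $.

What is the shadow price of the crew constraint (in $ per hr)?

At the optimum: soil uses 151 of 151 (binding); crew uses 217 of 217 (binding); stone uses 144 of 155 (slack = 11); mulch uses 127 of 133 (slack = 6).
Since stone, mulch are not tight, their duals are 0.
From A_Bᵀ y = c: 3·y_soil + 6·y_crew = 33; 5·y_soil + 5·y_crew = 50.
Solving: y_soil = 9, y_crew = 1.
Shadow price of crew = 1.

1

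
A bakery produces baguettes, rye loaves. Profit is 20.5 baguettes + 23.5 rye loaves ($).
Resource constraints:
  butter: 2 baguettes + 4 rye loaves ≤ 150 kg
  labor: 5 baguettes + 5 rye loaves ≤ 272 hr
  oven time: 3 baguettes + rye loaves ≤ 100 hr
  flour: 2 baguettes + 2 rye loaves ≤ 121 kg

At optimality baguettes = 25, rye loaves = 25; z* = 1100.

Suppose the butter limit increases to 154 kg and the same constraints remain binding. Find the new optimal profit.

At the optimum: butter uses 150 of 150 (binding); labor uses 250 of 272 (slack = 22); oven time uses 100 of 100 (binding); flour uses 100 of 121 (slack = 21).
Since labor, flour are not tight, their duals are 0.
The binding rows give the dual system: 2·y_butter + 3·y_oven time = 20.5 and 4·y_butter + 1·y_oven time = 23.5.
This yields shadow prices y_butter = 5, y_oven time = 3.5.
Δz = y_butter·Δb = 5 × (4) = 20, so new z* = 1100 + 20 = 1120.

1120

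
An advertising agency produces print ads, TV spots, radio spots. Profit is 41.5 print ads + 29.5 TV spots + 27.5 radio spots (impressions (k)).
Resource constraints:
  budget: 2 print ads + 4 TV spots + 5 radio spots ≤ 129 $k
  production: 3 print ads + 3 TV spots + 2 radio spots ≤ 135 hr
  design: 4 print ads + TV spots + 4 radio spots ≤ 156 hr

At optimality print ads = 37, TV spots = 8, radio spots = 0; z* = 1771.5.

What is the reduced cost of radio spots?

Binding: production and design. Non-binding: budget (23 unused).
By complementary slackness, y = 0 for the non-binding constraint.
Dual feasibility on the basic columns requires 3·y_production + 4·y_design = 41.5, 3·y_production + 1·y_design = 29.5.
This yields shadow prices y_production = 8.5, y_design = 4.
Reduced cost of radio spots: c₃ − yᵀa₃ = 27.5 − (8.5·2 + 4·4) = 27.5 − 33 = -5.5.

-5.5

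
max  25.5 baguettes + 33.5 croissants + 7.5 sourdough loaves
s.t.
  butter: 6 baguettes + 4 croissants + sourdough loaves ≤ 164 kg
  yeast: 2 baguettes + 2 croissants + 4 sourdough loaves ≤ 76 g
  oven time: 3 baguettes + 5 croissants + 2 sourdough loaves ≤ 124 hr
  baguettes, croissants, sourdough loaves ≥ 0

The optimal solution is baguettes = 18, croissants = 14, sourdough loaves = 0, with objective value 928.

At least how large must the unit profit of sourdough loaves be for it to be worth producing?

Check each constraint at x*: butter 164/164 (tight); yeast 64/76 (slack 12); oven time 124/124 (tight).
By complementary slackness, y = 0 for the non-binding constraint.
The binding rows give the dual system: 6·y_butter + 3·y_oven time = 25.5 and 4·y_butter + 5·y_oven time = 33.5.
→ y_butter = 1.5 and y_oven time = 5.5.
sourdough loaves enters the basis when its profit ≥ yᵀa₃ = 1.5·1 + 5.5·2 = 12.5.

12.5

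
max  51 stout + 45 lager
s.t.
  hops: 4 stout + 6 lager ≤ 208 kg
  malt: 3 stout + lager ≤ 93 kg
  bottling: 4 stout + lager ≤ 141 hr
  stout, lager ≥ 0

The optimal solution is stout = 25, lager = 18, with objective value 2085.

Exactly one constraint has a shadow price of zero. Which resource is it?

bottling

hops: 208/208 (binding)
malt: 93/93 (binding)
bottling: 118/141 (slack 23)
By complementary slackness, a constraint with positive slack has shadow price 0 → bottling.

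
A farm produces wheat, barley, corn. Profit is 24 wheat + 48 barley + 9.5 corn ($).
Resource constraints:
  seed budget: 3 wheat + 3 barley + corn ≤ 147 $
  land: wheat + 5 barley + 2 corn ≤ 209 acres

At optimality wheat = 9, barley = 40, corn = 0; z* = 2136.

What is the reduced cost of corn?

-8.5

At the optimum: seed budget uses 147 of 147 (binding); land uses 209 of 209 (binding).
From A_Bᵀ y = c: 3·y_seed budget + 1·y_land = 24; 3·y_seed budget + 5·y_land = 48.
→ y_seed budget = 6 and y_land = 6.
Reduced cost of corn: c₃ − yᵀa₃ = 9.5 − (6·1 + 6·2) = 9.5 − 18 = -8.5.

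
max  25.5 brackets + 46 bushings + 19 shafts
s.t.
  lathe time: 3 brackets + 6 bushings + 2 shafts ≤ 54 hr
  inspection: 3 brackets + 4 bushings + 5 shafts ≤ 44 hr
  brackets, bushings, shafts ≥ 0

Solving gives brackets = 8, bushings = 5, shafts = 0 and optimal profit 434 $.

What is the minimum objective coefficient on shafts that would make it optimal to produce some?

24.5

At the optimum: lathe time uses 54 of 54 (binding); inspection uses 44 of 44 (binding).
From A_Bᵀ y = c: 3·y_lathe time + 3·y_inspection = 25.5; 6·y_lathe time + 4·y_inspection = 46.
Solving: y_lathe time = 6, y_inspection = 2.5.
shafts enters the basis when its profit ≥ yᵀa₃ = 6·2 + 2.5·5 = 24.5.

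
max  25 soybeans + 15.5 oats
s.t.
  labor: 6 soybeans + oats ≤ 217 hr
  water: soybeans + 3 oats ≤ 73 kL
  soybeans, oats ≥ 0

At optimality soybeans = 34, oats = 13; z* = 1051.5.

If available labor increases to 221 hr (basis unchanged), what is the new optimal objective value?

1065.5

At the optimum: labor uses 217 of 217 (binding); water uses 73 of 73 (binding).
The binding rows give the dual system: 6·y_labor + 1·y_water = 25 and 1·y_labor + 3·y_water = 15.5.
→ y_labor = 3.5 and y_water = 4.
Δz = y_labor·Δb = 3.5 × (4) = 14, so new z* = 1051.5 + 14 = 1065.5.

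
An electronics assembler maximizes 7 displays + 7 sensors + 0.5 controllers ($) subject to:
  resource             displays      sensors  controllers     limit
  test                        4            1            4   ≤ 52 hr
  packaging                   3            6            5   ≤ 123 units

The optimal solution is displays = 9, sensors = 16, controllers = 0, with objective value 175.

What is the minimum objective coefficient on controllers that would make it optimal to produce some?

9

Both test and packaging are binding at x*.
The binding rows give the dual system: 4·y_test + 3·y_packaging = 7 and 1·y_test + 6·y_packaging = 7.
Solving: y_test = 1, y_packaging = 1.
controllers enters the basis when its profit ≥ yᵀa₃ = 1·4 + 1·5 = 9.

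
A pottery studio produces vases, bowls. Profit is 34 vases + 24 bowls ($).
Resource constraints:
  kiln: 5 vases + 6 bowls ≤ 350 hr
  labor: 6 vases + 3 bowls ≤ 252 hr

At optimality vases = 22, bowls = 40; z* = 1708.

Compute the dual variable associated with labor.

Both kiln and labor are binding at x*.
Dual feasibility on the basic columns requires 5·y_kiln + 6·y_labor = 34, 6·y_kiln + 3·y_labor = 24.
This yields shadow prices y_kiln = 2, y_labor = 4.
Shadow price of labor = 4.

4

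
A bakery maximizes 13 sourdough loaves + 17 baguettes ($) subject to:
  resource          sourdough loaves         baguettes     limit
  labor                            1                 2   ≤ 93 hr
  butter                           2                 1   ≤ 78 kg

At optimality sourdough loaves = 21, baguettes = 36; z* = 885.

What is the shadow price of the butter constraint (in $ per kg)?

3

Both labor and butter are binding at x*.
The binding rows give the dual system: 1·y_labor + 2·y_butter = 13 and 2·y_labor + 1·y_butter = 17.
This yields shadow prices y_labor = 7, y_butter = 3.
Shadow price of butter = 3.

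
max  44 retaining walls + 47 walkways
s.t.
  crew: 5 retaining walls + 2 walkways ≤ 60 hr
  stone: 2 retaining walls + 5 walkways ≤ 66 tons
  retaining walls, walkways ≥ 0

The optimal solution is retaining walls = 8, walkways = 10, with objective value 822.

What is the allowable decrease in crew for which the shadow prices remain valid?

Binding constraints: crew, stone. The basis is B = [[5,2],[2,5]] with det 21.
Per unit decrease in crew, x* moves by d = (-0.2381, 0.0952).
The basis stays optimal until retaining walls reaches 0; allowable decrease = 33.6 hr.

33.6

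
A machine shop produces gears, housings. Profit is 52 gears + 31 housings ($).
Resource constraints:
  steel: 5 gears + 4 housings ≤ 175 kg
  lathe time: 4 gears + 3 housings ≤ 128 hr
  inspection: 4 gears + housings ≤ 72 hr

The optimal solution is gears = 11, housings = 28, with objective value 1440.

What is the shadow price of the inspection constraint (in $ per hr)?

4

Check each constraint at x*: steel 167/175 (slack 8); lathe time 128/128 (tight); inspection 72/72 (tight).
Slack constraints have shadow price 0 (complementary slackness).
The binding rows give the dual system: 4·y_lathe time + 4·y_inspection = 52 and 3·y_lathe time + 1·y_inspection = 31.
Solving: y_lathe time = 9, y_inspection = 4.
Shadow price of inspection = 4.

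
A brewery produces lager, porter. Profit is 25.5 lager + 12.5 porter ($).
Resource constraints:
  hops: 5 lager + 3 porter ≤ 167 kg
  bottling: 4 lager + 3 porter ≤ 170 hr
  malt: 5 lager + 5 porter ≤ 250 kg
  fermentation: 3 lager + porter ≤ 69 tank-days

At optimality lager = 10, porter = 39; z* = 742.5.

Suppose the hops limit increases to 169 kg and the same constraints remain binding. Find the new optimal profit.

748.5

Binding: hops and fermentation. Non-binding: bottling (13 unused), malt (5 unused).
Slack constraints have shadow price 0 (complementary slackness).
From A_Bᵀ y = c: 5·y_hops + 3·y_fermentation = 25.5; 3·y_hops + 1·y_fermentation = 12.5.
→ y_hops = 3 and y_fermentation = 3.5.
Δz = y_hops·Δb = 3 × (2) = 6, so new z* = 742.5 + 6 = 748.5.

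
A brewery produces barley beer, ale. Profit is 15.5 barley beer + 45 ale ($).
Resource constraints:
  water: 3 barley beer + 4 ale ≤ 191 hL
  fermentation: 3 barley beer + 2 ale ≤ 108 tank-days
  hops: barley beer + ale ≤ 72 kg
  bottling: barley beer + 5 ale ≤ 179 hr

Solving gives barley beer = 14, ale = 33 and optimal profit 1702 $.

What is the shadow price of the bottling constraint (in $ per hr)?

8

Check each constraint at x*: water 174/191 (slack 17); fermentation 108/108 (tight); hops 47/72 (slack 25); bottling 179/179 (tight).
Since water, hops are not tight, their duals are 0.
From A_Bᵀ y = c: 3·y_fermentation + 1·y_bottling = 15.5; 2·y_fermentation + 5·y_bottling = 45.
This yields shadow prices y_fermentation = 2.5, y_bottling = 8.
Shadow price of bottling = 8.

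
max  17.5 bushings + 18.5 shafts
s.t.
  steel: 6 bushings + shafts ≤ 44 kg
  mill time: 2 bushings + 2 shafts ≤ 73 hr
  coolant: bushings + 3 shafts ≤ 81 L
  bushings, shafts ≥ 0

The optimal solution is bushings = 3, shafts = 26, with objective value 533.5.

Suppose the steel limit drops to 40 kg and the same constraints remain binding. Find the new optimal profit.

525.5

Check each constraint at x*: steel 44/44 (tight); mill time 58/73 (slack 15); coolant 81/81 (tight).
Since mill time is not tight, its dual is 0.
From A_Bᵀ y = c: 6·y_steel + 1·y_coolant = 17.5; 1·y_steel + 3·y_coolant = 18.5.
This yields shadow prices y_steel = 2, y_coolant = 5.5.
Δz = y_steel·Δb = 2 × (-4) = -8, so new z* = 533.5 − 8 = 525.5.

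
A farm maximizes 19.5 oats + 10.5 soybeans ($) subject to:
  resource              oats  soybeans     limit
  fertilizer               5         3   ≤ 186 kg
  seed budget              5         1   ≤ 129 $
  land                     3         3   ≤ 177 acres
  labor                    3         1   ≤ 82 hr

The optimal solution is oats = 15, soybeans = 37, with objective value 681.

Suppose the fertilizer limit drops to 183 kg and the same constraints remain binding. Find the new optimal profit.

Binding: fertilizer and labor. Non-binding: seed budget (17 unused), land (21 unused).
Slack constraints have shadow price 0 (complementary slackness).
Dual feasibility on the basic columns requires 5·y_fertilizer + 3·y_labor = 19.5, 3·y_fertilizer + 1·y_labor = 10.5.
→ y_fertilizer = 3 and y_labor = 1.5.
Δz = y_fertilizer·Δb = 3 × (-3) = -9, so new z* = 681 − 9 = 672.

672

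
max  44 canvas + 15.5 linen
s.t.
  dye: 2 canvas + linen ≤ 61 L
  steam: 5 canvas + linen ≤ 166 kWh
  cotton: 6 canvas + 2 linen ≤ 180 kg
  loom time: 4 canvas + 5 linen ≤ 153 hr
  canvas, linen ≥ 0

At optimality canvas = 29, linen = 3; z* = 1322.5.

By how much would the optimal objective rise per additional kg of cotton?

6.5

At the optimum: dye uses 61 of 61 (binding); steam uses 148 of 166 (slack = 18); cotton uses 180 of 180 (binding); loom time uses 131 of 153 (slack = 22).
By complementary slackness, y = 0 for the non-binding constraints.
From A_Bᵀ y = c: 2·y_dye + 6·y_cotton = 44; 1·y_dye + 2·y_cotton = 15.5.
→ y_dye = 2.5 and y_cotton = 6.5.
Shadow price of cotton = 6.5.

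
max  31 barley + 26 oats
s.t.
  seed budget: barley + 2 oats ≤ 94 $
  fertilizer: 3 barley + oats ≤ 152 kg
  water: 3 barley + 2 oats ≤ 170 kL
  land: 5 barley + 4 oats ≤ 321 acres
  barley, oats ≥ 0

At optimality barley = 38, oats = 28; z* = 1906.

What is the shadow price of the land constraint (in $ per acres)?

0

Binding: seed budget and water. Non-binding: fertilizer (10 unused), land (19 unused).
Slack constraints have shadow price 0 (complementary slackness).
From A_Bᵀ y = c: 1·y_seed budget + 3·y_water = 31; 2·y_seed budget + 2·y_water = 26.
Solving: y_seed budget = 4, y_water = 9.
Shadow price of land = 0.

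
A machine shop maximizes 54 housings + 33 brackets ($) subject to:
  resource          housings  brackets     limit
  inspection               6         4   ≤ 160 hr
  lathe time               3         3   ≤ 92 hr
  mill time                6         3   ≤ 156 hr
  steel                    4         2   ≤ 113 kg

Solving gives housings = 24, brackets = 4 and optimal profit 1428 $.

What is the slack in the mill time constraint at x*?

mill time used = 6·24 + 3·4 = 156; slack = 156 − 156 = 0.

0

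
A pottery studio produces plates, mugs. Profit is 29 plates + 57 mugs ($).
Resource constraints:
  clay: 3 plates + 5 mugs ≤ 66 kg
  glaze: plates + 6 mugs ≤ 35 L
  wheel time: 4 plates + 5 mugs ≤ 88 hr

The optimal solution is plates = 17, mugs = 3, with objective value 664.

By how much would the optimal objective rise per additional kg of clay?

9

Binding: clay and glaze. Non-binding: wheel time (5 unused).
By complementary slackness, y = 0 for the non-binding constraint.
From A_Bᵀ y = c: 3·y_clay + 1·y_glaze = 29; 5·y_clay + 6·y_glaze = 57.
Solving: y_clay = 9, y_glaze = 2.
Shadow price of clay = 9.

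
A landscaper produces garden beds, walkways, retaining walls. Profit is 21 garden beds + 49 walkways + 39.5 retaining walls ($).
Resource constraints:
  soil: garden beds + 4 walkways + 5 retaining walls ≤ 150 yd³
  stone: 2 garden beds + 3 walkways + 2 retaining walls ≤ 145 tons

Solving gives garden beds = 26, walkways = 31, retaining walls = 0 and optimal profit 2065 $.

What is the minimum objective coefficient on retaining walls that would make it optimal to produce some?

49

Both soil and stone are binding at x*.
From A_Bᵀ y = c: 1·y_soil + 2·y_stone = 21; 4·y_soil + 3·y_stone = 49.
This yields shadow prices y_soil = 7, y_stone = 7.
retaining walls enters the basis when its profit ≥ yᵀa₃ = 7·5 + 7·2 = 49.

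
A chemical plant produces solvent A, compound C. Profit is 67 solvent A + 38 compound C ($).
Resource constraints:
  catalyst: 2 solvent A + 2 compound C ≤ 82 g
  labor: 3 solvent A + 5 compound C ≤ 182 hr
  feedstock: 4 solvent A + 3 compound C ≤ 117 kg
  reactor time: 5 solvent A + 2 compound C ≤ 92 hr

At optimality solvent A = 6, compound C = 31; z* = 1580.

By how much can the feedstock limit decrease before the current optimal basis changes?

43.4

Binding constraints: feedstock, reactor time. The basis is B = [[4,3],[5,2]] with det -7.
Per unit decrease in feedstock, x* moves by d = (0.2857, -0.7143).
The basis stays optimal until compound C reaches 0; allowable decrease = 43.4 kg.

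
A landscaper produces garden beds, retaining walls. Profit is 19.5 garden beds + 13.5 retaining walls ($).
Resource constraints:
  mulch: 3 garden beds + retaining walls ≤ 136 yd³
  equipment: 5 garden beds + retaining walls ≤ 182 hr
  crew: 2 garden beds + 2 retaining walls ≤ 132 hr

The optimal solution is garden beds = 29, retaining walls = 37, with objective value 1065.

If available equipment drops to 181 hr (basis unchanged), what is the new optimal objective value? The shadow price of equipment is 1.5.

Δb = -1, so new z* = 1065 + (1.5)·(-1) = 1065 − 1.5 = 1063.5.

1063.5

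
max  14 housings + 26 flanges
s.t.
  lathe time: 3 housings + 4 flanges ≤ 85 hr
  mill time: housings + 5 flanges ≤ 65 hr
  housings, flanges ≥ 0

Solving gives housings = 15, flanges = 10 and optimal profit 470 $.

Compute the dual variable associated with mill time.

2

Check each constraint at x*: lathe time 85/85 (tight); mill time 65/65 (tight).
The binding rows give the dual system: 3·y_lathe time + 1·y_mill time = 14 and 4·y_lathe time + 5·y_mill time = 26.
→ y_lathe time = 4 and y_mill time = 2.
Shadow price of mill time = 2.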